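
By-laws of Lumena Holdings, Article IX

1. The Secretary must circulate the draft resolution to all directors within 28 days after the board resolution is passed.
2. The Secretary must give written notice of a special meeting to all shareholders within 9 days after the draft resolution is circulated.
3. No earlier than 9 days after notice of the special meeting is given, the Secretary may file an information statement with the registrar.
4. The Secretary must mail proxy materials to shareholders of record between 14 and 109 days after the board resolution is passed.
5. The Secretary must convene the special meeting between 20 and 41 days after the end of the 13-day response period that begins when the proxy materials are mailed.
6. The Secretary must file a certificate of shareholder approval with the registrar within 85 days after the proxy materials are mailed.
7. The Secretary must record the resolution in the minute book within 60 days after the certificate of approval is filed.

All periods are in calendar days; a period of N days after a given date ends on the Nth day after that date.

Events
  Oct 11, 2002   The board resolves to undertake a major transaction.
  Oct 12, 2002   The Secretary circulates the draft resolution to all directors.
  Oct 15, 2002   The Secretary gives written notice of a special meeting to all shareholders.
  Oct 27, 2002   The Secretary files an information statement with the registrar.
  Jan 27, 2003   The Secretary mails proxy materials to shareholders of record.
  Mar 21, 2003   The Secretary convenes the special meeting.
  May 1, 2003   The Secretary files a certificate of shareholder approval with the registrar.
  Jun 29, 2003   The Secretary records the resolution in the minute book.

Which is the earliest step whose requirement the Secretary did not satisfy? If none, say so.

Step 1 — counting 28 days from Oct 11, 2002 (when the board resolution is passed) gives a deadline of Nov 8, 2002; completed Oct 12, 2002, before the deadline.
Step 2 — counting 9 days from Oct 12, 2002 (when the draft resolution is circulated) gives a deadline of Oct 21, 2002; Oct 15, 2002 is within that limit.
Step 3 — must wait 9 days from Oct 15, 2002 (when notice of the special meeting is given), so not before Oct 24, 2002; Oct 27, 2002 is on or after that date.
Step 4 — 14 and 109 days from Oct 11, 2002 (when the board resolution is passed) are Oct 25, 2002 and Jan 28, 2003 respectively; done Jan 27, 2003, which is between those dates.
Step 5 — 20 and 41 days from Feb 9, 2003 (end of the 13-day response period, which began when the proxy materials are mailed on Jan 27, 2003) are Mar 1, 2003 and Mar 22, 2003 respectively; Mar 21, 2003 falls inside that range.
Step 6 — counting 85 days from Jan 27, 2003 (when the proxy materials are mailed) gives a deadline of Apr 22, 2003; not done until May 1, 2003, 9 days after the deadline.

Step 6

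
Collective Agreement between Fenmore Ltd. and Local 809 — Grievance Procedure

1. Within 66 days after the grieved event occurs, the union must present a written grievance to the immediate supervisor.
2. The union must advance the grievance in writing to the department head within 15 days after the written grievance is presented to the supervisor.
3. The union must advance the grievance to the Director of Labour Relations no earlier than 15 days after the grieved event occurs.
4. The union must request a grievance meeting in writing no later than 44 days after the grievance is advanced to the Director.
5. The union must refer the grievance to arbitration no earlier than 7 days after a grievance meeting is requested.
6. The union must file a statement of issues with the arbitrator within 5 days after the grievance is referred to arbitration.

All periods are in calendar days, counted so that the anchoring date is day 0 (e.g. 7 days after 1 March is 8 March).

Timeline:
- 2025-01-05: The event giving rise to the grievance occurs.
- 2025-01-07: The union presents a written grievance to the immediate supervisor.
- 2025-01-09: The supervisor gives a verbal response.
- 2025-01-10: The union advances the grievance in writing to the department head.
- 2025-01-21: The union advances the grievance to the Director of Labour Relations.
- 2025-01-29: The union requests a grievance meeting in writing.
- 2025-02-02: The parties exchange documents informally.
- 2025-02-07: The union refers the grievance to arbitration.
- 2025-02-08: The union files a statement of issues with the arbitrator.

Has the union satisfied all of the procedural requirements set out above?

Yes

(1) due by 2025-01-05 + 66 days = 2025-03-12; 2025-01-07 is within that limit.
(2) due by 2025-01-07 + 15 days = 2025-01-22; 2025-01-10 is within that limit.
(3) permitted from 2025-01-05 + 15 days = 2025-01-20 onward; done 2025-01-21, after the minimum wait.
(4) due by 2025-01-21 + 44 days = 2025-03-06; completed 2025-01-29, before the deadline.
(5) permitted from 2025-01-29 + 7 days = 2025-02-05 onward; done 2025-02-07 — permitted.
(6) due by 2025-02-07 + 5 days = 2025-02-12; 2025-02-08 is within that limit.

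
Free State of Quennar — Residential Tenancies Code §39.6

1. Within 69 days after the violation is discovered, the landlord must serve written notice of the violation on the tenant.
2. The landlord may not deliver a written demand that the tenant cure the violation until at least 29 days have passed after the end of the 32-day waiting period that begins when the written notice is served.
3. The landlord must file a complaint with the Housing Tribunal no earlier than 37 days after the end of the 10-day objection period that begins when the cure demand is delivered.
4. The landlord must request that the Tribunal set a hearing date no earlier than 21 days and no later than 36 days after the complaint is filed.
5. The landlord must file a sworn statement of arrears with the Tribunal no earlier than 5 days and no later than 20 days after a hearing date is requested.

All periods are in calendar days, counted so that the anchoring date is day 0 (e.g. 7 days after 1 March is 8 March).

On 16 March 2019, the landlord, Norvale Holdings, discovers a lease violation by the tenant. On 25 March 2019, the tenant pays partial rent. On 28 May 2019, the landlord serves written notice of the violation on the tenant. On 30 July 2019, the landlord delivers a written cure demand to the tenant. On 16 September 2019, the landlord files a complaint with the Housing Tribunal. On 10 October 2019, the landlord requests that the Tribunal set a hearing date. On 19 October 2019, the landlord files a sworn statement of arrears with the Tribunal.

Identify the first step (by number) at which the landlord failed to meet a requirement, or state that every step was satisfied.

Step 1

Step 1: 69 days after 16 March 2019 (when the violation is discovered) is 24 May 2019; 28 May 2019 misses that deadline by 4 days.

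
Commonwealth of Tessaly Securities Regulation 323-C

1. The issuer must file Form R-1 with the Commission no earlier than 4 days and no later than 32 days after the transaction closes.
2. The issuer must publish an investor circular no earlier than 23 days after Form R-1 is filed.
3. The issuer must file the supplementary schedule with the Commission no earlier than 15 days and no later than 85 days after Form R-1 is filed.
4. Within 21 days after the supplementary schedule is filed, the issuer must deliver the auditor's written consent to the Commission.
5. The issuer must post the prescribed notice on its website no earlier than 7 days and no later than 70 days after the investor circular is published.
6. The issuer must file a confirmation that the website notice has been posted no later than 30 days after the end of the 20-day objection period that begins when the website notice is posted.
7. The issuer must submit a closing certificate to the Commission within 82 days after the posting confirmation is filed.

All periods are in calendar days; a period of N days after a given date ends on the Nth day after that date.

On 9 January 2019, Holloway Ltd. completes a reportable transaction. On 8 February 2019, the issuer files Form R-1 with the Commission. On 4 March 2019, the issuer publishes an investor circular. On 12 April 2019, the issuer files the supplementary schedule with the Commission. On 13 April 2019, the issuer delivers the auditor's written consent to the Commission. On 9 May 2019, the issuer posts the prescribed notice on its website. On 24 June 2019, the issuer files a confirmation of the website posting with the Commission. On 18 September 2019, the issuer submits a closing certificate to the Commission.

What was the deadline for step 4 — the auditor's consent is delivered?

3 May 2019

Step 4 runs from 12 April 2019, when the supplementary schedule is filed. 21 days after 12 April 2019 is 3 May 2019.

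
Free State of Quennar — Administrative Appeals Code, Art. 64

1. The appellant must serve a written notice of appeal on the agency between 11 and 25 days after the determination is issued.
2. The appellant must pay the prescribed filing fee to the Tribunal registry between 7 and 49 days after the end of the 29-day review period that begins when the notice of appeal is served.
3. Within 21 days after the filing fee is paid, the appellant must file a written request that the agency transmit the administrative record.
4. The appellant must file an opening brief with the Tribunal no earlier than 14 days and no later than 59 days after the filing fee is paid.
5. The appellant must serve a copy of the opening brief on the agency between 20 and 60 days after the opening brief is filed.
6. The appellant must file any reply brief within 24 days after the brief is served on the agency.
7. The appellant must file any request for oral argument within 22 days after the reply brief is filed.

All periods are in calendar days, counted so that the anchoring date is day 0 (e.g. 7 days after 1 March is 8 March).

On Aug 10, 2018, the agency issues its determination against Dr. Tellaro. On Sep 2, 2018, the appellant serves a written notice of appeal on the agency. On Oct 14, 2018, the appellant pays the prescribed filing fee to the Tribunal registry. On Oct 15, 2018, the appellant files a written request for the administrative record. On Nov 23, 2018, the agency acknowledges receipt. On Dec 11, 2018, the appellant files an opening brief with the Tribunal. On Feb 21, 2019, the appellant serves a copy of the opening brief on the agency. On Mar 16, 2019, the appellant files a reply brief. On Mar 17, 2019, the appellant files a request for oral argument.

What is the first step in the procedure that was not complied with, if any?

Step 5

Step 1 — 11 and 25 days from Aug 10, 2018 (when the determination is issued) are Aug 21, 2018 and Sep 4, 2018 respectively; done Sep 2, 2018, which is between those dates.
Step 2 — 7 and 49 days from Oct 1, 2018 (end of the 29-day review period, which began when the notice of appeal is served on Sep 2, 2018) are Oct 8, 2018 and Nov 19, 2018 respectively; done Oct 14, 2018 — within the window.
Step 3 — counting 21 days from Oct 14, 2018 (when the filing fee is paid) gives a deadline of Nov 4, 2018; completed Oct 15, 2018, before the deadline.
Step 4 — 14 and 59 days from Oct 14, 2018 (when the filing fee is paid) are Oct 28, 2018 and Dec 12, 2018 respectively; Dec 11, 2018 falls inside that range.
Step 5 — 20 and 60 days from Dec 11, 2018 (when the opening brief is filed) are Dec 31, 2018 and Feb 9, 2019 respectively; Feb 21, 2019 is 12 days past the end of the window.
That is the first point of non-compliance.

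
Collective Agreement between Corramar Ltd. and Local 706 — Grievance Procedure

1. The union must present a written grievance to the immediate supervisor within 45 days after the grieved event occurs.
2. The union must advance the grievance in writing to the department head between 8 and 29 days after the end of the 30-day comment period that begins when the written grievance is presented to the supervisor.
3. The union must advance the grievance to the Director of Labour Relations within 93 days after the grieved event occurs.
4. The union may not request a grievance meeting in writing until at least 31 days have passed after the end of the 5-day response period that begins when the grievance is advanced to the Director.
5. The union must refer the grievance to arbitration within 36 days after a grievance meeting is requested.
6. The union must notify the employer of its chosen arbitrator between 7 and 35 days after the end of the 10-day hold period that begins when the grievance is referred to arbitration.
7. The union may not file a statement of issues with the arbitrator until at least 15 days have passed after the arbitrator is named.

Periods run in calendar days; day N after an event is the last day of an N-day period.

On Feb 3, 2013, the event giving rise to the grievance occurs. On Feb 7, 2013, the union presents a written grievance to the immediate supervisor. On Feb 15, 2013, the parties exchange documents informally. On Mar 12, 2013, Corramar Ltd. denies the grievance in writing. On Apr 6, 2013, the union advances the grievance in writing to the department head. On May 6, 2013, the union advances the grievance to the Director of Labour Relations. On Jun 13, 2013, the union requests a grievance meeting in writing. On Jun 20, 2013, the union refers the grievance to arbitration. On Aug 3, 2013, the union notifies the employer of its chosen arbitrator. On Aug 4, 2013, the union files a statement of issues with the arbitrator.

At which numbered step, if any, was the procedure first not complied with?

Step 7

Step 1 — counting 45 days from Feb 3, 2013 (when the grieved event occurs) gives a deadline of Mar 20, 2013; Feb 7, 2013 is within that limit.
Step 2 — 8 and 29 days from Mar 9, 2013 (end of the 30-day comment period, which began when the written grievance is presented to the supervisor on Feb 7, 2013) are Mar 17, 2013 and Apr 7, 2013 respectively; done Apr 6, 2013, which is between those dates.
Step 3 — counting 93 days from Feb 3, 2013 (when the grieved event occurs) gives a deadline of May 7, 2013; completed May 6, 2013, before the deadline.
Step 4 — must wait 31 days from May 11, 2013 (end of the 5-day response period, which began when the grievance is advanced to the Director on May 6, 2013), so not before Jun 11, 2013; done Jun 13, 2013 — permitted.
Step 5 — counting 36 days from Jun 13, 2013 (when a grievance meeting is requested) gives a deadline of Jul 19, 2013; Jun 20, 2013 is within that limit.
Step 6 — 7 and 35 days from Jun 30, 2013 (end of the 10-day hold period, which began when the grievance is referred to arbitration on Jun 20, 2013) are Jul 7, 2013 and Aug 4, 2013 respectively; done Aug 3, 2013, which is between those dates.
Step 7 — must wait 15 days from Aug 3, 2013 (when the arbitrator is named), so not before Aug 18, 2013; Aug 4, 2013 is 14 days before the earliest permitted date.
The procedure was therefore not followed at step 7.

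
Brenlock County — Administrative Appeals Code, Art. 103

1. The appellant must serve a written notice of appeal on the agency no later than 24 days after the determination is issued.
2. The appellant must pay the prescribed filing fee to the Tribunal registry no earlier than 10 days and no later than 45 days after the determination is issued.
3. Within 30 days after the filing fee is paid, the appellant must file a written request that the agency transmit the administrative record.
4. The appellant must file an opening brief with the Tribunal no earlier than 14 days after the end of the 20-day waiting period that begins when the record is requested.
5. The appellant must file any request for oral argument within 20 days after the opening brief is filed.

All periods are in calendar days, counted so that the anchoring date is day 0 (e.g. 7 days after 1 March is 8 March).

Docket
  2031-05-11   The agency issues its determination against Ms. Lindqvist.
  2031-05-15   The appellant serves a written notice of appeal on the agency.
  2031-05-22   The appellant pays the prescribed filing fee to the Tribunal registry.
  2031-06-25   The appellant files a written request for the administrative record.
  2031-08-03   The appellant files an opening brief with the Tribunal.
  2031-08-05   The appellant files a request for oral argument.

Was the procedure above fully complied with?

No

(1) due by 2031-05-11 + 24 days = 2031-06-04; completed 2031-05-15, before the deadline.
(2) the permitted window runs from 2031-05-11 + 10 = 2031-05-21 to 2031-05-11 + 45 = 2031-06-25; done 2031-05-22 — within the window.
(3) due by 2031-05-22 + 30 days = 2031-06-21; done 2031-06-25 — 4 days late.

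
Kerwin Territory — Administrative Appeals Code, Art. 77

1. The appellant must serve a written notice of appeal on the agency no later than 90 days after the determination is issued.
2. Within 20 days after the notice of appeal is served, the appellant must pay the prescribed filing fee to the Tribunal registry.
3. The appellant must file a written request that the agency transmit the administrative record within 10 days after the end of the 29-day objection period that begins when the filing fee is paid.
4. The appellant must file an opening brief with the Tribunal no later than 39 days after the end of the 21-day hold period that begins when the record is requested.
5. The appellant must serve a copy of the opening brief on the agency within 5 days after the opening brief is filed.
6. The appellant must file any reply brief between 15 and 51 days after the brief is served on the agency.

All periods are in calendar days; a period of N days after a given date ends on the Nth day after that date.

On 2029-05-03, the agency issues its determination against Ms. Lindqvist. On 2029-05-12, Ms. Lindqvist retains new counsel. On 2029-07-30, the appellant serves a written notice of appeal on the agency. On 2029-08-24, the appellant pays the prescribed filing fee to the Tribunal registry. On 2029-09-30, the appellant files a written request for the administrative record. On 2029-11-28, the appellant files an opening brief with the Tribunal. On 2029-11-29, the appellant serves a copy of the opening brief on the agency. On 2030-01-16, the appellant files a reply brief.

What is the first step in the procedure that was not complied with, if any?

Step 2

Step 1 — counting 90 days from 2029-05-03 (when the determination is issued) gives a deadline of 2029-08-01; 2029-07-30 is within that limit.
Step 2 — counting 20 days from 2029-07-30 (when the notice of appeal is served) gives a deadline of 2029-08-19; 2029-08-24 misses that deadline by 5 days.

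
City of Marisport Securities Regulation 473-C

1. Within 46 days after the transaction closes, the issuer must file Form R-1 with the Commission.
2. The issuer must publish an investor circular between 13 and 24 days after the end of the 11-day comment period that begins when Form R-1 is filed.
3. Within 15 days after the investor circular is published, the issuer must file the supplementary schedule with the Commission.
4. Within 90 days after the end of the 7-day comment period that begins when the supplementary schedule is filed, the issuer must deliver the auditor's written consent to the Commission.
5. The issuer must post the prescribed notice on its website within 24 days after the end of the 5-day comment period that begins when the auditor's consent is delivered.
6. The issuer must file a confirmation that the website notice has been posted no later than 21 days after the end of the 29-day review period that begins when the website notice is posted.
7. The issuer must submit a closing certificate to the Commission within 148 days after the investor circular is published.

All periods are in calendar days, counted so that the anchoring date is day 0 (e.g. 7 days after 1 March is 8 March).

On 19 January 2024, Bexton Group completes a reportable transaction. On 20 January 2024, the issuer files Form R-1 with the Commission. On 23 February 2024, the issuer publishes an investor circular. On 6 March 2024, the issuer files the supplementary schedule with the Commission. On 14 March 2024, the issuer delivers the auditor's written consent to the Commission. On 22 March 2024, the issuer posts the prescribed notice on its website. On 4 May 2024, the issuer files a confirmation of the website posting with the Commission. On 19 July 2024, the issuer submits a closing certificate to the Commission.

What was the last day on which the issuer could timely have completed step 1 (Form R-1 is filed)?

5 March 2024

Step 1 runs from 19 January 2024, when the transaction closes. 46 days after 19 January 2024 is 5 March 2024.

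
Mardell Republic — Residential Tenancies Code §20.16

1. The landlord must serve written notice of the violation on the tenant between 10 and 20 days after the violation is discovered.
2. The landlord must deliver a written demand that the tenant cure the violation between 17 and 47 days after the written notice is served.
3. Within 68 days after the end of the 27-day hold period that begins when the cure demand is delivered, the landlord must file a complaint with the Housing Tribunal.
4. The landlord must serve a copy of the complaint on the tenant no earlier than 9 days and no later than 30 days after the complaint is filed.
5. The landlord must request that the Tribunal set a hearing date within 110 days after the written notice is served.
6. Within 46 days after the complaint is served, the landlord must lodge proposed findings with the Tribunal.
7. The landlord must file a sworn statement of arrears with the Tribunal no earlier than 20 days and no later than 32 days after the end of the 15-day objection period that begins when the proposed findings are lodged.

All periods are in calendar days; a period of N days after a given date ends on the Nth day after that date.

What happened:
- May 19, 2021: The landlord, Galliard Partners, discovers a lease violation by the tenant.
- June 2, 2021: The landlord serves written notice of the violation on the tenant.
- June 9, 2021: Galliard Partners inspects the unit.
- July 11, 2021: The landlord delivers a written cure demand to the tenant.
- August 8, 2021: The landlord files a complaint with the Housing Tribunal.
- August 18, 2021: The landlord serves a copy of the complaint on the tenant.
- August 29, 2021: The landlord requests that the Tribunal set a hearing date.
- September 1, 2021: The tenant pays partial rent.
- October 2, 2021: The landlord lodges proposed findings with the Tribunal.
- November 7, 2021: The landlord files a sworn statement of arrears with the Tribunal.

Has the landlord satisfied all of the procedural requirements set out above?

(1) the permitted window runs from May 19, 2021 + 10 = May 29, 2021 to May 19, 2021 + 20 = June 8, 2021; done June 2, 2021 — within the window.
(2) the permitted window runs from June 2, 2021 + 17 = June 19, 2021 to June 2, 2021 + 47 = July 19, 2021; July 11, 2021 falls inside that range.
(3) due by August 7, 2021 + 68 days = October 14, 2021; August 8, 2021 is within that limit.
(4) the permitted window runs from August 8, 2021 + 9 = August 17, 2021 to August 8, 2021 + 30 = September 7, 2021; done August 18, 2021 — within the window.
(5) due by June 2, 2021 + 110 days = September 20, 2021; completed August 29, 2021, before the deadline.
(6) due by August 18, 2021 + 46 days = October 3, 2021; done October 2, 2021 — timely.
(7) the permitted window runs from October 17, 2021 + 20 = November 6, 2021 to October 17, 2021 + 32 = November 18, 2021; done November 7, 2021, which is between those dates.

Yes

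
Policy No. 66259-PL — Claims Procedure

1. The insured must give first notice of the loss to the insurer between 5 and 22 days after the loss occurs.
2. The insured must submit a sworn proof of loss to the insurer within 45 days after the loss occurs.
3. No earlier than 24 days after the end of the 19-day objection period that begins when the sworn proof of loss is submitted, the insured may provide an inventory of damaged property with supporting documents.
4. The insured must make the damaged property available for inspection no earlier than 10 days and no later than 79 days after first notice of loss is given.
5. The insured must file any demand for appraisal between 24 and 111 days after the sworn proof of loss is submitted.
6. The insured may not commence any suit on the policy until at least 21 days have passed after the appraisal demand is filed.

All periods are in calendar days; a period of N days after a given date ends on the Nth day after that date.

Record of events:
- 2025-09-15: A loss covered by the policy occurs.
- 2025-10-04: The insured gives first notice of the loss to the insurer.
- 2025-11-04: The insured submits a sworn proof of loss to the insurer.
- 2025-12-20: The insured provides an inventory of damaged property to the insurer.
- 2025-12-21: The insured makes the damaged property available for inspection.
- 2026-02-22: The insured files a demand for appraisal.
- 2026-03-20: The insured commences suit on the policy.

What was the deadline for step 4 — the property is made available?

2025-12-22

Step 4 runs from 2025-10-04, when first notice of loss is given. The window is 10–79 days after 2025-10-04; it closes on 2025-12-22.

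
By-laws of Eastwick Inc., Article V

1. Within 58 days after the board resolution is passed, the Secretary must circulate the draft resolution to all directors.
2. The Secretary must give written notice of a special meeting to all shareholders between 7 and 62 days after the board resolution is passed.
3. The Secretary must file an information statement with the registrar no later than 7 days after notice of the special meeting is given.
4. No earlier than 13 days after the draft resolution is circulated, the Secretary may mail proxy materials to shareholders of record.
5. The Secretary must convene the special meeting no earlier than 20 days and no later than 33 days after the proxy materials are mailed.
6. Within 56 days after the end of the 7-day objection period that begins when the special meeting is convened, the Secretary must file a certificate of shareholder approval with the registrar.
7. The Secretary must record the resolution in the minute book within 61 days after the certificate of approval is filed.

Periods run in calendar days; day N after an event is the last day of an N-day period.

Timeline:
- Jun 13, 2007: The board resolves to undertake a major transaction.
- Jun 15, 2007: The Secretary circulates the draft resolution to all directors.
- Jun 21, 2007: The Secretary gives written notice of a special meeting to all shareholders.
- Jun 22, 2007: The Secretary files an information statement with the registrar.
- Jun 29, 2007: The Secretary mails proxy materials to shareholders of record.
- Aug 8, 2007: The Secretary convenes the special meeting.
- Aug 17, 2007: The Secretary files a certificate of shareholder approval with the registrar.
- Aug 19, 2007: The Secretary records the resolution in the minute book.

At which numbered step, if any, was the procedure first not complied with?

Step 5

Step 1: 58 days after Jun 13, 2007 (when the board resolution is passed) is Aug 10, 2007; done Jun 15, 2007 — timely.
Step 2: the window is 7–62 days after Jun 13, 2007 (when the board resolution is passed), so Jun 20, 2007 through Aug 14, 2007; done Jun 21, 2007 — within the window.
Step 3: 7 days after Jun 21, 2007 (when notice of the special meeting is given) is Jun 28, 2007; completed Jun 22, 2007, before the deadline.
Step 4: the earliest permitted date is 13 days after Jun 15, 2007 (when the draft resolution is circulated), i.e. Jun 28, 2007; done Jun 29, 2007 — permitted.
Step 5: the window is 20–33 days after Jun 29, 2007 (when the proxy materials are mailed), so Jul 19, 2007 through Aug 1, 2007; Aug 8, 2007 is 7 days past the end of the window.
That is the first point of non-compliance.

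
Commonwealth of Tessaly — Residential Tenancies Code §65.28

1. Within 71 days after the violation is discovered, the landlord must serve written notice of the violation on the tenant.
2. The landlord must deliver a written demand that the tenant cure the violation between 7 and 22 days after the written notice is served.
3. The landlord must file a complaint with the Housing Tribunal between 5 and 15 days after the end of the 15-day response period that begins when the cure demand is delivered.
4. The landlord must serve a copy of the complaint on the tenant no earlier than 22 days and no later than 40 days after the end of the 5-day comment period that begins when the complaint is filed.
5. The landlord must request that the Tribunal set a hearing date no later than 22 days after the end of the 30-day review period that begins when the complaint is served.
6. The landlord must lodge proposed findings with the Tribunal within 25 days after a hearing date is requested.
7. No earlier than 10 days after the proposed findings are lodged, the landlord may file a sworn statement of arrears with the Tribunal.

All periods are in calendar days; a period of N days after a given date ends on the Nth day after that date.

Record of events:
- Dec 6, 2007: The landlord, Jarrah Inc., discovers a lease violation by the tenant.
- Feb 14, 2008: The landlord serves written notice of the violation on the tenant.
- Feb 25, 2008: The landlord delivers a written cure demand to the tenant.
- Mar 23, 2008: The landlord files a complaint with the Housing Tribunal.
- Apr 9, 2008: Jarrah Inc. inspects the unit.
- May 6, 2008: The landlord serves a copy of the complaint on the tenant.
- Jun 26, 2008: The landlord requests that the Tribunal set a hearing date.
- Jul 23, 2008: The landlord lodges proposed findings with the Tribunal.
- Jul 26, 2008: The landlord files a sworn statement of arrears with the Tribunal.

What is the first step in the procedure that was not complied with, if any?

Step 6

Step 1: 71 days after Dec 6, 2007 (when the violation is discovered) is Feb 15, 2008; Feb 14, 2008 is within that limit.
Step 2: the window is 7–22 days after Feb 14, 2008 (when the written notice is served), so Feb 21, 2008 through Mar 7, 2008; done Feb 25, 2008, which is between those dates.
Step 3: the window is 5–15 days after Mar 11, 2008 (end of the 15-day response period, which began when the cure demand is delivered on Feb 25, 2008), so Mar 16, 2008 through Mar 26, 2008; done Mar 23, 2008 — within the window.
Step 4: the window is 22–40 days after Mar 28, 2008 (end of the 5-day comment period, which began when the complaint is filed on Mar 23, 2008), so Apr 19, 2008 through May 7, 2008; done May 6, 2008, which is between those dates.
Step 5: 22 days after Jun 5, 2008 (end of the 30-day review period, which began when the complaint is served on May 6, 2008) is Jun 27, 2008; done Jun 26, 2008 — timely.
Step 6: 25 days after Jun 26, 2008 (when a hearing date is requested) is Jul 21, 2008; not done until Jul 23, 2008, 2 days after the deadline.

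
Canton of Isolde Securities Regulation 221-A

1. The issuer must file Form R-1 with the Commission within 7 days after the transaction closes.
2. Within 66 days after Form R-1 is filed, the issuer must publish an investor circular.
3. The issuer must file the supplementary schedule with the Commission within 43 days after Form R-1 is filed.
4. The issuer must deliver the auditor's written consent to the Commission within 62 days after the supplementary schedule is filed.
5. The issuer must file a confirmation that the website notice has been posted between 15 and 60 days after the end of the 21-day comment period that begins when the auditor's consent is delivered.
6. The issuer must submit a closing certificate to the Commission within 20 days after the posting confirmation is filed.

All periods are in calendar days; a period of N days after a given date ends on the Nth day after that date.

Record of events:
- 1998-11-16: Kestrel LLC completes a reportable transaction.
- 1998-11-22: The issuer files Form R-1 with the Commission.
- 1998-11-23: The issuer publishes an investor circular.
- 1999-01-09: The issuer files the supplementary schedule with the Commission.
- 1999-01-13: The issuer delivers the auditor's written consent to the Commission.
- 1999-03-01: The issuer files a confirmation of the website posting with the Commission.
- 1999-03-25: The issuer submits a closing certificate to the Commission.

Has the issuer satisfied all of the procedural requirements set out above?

Step 1: 7 days after 1998-11-16 (when the transaction closes) is 1998-11-23; done 1998-11-22 — timely.
Step 2: 66 days after 1998-11-22 (when Form R-1 is filed) is 1999-01-27; 1998-11-23 is within that limit.
Step 3: 43 days after 1998-11-22 (when Form R-1 is filed) is 1999-01-04; not done until 1999-01-09, 5 days after the deadline.

No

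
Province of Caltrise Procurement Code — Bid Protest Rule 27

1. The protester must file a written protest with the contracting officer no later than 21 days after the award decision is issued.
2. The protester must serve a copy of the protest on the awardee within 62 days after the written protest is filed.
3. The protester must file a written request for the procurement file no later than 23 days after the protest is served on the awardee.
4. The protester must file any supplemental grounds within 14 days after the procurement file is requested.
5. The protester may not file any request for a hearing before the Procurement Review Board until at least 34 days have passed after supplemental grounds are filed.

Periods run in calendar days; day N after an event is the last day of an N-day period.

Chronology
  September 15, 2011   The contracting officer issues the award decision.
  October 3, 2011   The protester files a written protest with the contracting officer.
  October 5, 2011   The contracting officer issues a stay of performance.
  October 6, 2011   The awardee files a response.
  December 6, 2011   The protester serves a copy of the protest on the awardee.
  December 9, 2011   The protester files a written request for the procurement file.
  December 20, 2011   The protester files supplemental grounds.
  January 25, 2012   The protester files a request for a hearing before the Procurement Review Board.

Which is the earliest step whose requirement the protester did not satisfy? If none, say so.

Step 1: 21 days after September 15, 2011 (when the award decision is issued) is October 6, 2011; completed October 3, 2011, before the deadline.
Step 2: 62 days after October 3, 2011 (when the written protest is filed) is December 4, 2011; not done until December 6, 2011, 2 days after the deadline.

Step 2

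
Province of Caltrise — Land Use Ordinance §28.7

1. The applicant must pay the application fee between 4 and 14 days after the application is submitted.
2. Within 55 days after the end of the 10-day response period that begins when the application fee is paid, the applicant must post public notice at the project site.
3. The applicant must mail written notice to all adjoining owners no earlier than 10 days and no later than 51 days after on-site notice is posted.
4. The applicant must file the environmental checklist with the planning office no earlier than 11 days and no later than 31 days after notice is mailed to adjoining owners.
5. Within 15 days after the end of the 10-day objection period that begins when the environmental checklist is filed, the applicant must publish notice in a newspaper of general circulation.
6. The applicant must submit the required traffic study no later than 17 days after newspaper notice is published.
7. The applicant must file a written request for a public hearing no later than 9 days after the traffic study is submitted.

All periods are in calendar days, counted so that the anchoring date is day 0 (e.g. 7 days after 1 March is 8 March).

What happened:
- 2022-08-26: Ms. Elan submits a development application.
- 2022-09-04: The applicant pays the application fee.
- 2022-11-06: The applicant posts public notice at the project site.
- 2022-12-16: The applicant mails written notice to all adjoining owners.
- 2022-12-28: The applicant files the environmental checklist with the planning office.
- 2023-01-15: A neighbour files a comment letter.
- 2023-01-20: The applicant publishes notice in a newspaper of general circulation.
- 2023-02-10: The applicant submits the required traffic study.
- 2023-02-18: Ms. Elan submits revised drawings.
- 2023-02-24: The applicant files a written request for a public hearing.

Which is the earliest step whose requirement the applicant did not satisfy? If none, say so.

(1) the permitted window runs from 2022-08-26 + 4 = 2022-08-30 to 2022-08-26 + 14 = 2022-09-09; 2022-09-04 falls inside that range.
(2) due by 2022-09-14 + 55 days = 2022-11-08; completed 2022-11-06, before the deadline.
(3) the permitted window runs from 2022-11-06 + 10 = 2022-11-16 to 2022-11-06 + 51 = 2022-12-27; done 2022-12-16, which is between those dates.
(4) the permitted window runs from 2022-12-16 + 11 = 2022-12-27 to 2022-12-16 + 31 = 2023-01-16; 2022-12-28 falls inside that range.
(5) due by 2023-01-07 + 15 days = 2023-01-22; 2023-01-20 is within that limit.
(6) due by 2023-01-20 + 17 days = 2023-02-06; 2023-02-10 misses that deadline by 4 days.
That is the first point of non-compliance.

Step 6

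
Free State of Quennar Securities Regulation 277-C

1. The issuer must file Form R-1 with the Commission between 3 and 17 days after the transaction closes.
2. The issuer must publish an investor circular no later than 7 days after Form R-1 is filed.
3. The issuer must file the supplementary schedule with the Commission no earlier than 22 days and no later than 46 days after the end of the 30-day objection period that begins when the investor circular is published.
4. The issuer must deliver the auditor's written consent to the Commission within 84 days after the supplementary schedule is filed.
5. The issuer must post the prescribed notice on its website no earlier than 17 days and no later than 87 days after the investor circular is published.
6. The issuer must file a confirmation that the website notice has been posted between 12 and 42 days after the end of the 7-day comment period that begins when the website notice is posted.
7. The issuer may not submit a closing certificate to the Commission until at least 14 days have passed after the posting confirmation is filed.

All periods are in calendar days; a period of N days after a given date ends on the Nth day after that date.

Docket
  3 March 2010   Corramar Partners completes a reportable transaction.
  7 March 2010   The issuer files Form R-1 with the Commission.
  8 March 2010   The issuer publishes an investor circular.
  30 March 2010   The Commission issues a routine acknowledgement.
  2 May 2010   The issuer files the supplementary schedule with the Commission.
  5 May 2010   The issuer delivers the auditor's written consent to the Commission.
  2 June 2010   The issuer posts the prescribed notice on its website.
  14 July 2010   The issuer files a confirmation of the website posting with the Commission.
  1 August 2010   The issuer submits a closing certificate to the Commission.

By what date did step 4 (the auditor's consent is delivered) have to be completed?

Step 4 runs from 2 May 2010, when the supplementary schedule is filed. 84 days after 2 May 2010 is 25 July 2010.

25 July 2010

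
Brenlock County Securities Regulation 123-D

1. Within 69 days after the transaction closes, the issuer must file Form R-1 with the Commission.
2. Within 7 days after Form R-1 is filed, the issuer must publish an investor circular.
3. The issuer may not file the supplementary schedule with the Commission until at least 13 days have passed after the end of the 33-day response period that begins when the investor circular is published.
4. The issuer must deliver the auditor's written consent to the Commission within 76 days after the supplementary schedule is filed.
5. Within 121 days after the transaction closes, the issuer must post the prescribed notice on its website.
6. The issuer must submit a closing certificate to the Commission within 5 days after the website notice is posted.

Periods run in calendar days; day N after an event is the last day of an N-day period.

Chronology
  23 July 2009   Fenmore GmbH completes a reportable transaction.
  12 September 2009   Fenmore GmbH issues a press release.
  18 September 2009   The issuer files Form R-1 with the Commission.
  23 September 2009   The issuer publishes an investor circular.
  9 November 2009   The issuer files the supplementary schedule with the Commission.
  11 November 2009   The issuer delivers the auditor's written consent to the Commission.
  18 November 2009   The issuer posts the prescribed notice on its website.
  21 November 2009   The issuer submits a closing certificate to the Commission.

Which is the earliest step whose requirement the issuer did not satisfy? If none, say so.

Step 1 — counting 69 days from 23 July 2009 (when the transaction closes) gives a deadline of 30 September 2009; 18 September 2009 is within that limit.
Step 2 — counting 7 days from 18 September 2009 (when Form R-1 is filed) gives a deadline of 25 September 2009; 23 September 2009 is within that limit.
Step 3 — must wait 13 days from 26 October 2009 (end of the 33-day response period, which began when the investor circular is published on 23 September 2009), so not before 8 November 2009; done 9 November 2009, after the minimum wait.
Step 4 — counting 76 days from 9 November 2009 (when the supplementary schedule is filed) gives a deadline of 24 January 2010; completed 11 November 2009, before the deadline.
Step 5 — counting 121 days from 23 July 2009 (when the transaction closes) gives a deadline of 21 November 2009; 18 November 2009 is within that limit.
Step 6 — counting 5 days from 18 November 2009 (when the website notice is posted) gives a deadline of 23 November 2009; 21 November 2009 is within that limit.

None — every step was satisfied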